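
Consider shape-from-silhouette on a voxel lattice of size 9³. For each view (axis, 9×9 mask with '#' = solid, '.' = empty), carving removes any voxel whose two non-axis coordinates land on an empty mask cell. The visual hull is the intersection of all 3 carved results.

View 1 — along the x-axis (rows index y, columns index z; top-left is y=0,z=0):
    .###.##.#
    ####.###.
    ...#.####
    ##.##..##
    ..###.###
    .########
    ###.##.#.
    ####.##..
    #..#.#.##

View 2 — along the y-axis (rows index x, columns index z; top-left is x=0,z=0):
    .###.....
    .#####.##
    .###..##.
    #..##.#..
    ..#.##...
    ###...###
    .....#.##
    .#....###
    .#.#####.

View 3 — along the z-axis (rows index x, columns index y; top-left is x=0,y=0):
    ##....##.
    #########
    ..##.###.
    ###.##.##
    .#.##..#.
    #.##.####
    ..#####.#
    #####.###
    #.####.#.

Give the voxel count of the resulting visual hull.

full grid |V| = 729
after view 1 [x-axis, 55 of 81 cells solid] → remaining = 495
after view 2 [y-axis, 41 of 81 cells solid] → remaining = 256
after view 3 [z-axis, 56 of 81 cells solid] → remaining = 187

|visual hull| = 187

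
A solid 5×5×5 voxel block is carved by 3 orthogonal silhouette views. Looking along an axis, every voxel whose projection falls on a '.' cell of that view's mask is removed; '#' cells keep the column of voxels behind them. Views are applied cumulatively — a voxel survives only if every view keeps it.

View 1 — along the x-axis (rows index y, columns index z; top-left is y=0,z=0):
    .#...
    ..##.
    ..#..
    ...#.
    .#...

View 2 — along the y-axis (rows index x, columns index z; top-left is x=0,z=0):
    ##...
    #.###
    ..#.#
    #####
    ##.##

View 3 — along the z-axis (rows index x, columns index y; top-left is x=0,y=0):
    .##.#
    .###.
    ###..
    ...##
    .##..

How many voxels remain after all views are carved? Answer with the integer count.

|visual hull| = 10

full grid |V| = 125
step 1: project along x, AND mask (6/25) → |grid| = 30
step 2: project along y, AND mask (17/25) → |grid| = 18
step 3: project along z, AND mask (13/25) → |grid| = 10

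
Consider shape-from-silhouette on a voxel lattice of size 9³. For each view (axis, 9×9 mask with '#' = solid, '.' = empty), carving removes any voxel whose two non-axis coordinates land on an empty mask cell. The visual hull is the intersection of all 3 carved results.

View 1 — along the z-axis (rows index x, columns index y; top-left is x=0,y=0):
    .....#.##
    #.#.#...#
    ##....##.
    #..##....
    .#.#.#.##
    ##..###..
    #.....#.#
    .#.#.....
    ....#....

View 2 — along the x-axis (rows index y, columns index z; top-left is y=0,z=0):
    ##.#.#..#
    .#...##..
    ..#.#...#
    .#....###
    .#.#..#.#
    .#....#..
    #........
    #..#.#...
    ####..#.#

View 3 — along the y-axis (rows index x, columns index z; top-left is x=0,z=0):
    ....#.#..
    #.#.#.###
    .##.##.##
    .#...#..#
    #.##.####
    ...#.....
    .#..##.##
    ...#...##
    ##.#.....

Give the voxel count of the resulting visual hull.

51 voxels

before carving: 729 voxels (9×9×9)
after view 1 [z-axis, 30 of 81 cells solid] → remaining = 270
after view 2 [x-axis, 31 of 81 cells solid] → remaining = 110
after view 3 [y-axis, 36 of 81 cells solid] → remaining = 51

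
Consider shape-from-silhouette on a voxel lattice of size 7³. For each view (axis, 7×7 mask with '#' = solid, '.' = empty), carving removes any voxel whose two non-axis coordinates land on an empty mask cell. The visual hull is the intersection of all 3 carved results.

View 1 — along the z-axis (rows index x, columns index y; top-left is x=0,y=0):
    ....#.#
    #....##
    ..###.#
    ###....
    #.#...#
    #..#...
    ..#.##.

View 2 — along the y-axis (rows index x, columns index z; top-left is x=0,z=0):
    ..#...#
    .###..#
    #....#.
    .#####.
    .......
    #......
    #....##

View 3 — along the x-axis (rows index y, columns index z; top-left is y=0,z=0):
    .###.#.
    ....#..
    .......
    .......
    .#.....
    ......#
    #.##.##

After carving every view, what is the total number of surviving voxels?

|visual hull| = 17

full grid |V| = 343
step 1: project along z, AND mask (20/49) → |grid| = 140
step 2: project along y, AND mask (17/49) → |grid| = 50
step 3: project along x, AND mask (12/49) → |grid| = 17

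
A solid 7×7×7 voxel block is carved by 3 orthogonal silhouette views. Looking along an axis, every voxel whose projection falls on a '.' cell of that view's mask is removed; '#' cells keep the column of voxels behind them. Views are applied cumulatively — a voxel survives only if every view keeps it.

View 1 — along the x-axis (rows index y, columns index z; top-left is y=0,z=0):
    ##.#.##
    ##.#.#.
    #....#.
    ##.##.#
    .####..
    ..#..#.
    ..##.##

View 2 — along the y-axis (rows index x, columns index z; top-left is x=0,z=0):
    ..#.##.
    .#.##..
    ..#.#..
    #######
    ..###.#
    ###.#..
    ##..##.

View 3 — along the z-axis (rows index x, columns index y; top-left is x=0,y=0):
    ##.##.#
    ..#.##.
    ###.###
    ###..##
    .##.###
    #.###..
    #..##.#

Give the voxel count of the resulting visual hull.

57 voxels

full grid |V| = 343
V1 x: intersect with YZ mask (26 set) -- 182 left
V2 y: intersect with XZ mask (27 set) -- 93 left
V3 z: intersect with XY mask (32 set) -- 57 left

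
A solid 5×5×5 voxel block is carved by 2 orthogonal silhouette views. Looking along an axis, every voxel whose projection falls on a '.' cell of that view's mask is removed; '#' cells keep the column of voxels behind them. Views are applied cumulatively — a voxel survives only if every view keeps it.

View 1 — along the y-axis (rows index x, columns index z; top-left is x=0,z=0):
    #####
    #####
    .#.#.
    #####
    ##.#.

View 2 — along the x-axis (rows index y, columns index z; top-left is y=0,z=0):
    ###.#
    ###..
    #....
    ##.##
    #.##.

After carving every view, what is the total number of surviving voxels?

start: 5×5×5 = 125 voxels
after view 1 [y-axis, 20 of 25 cells solid] → remaining = 100
after view 2 [x-axis, 15 of 25 cells solid] → remaining = 60

remaining voxels: 60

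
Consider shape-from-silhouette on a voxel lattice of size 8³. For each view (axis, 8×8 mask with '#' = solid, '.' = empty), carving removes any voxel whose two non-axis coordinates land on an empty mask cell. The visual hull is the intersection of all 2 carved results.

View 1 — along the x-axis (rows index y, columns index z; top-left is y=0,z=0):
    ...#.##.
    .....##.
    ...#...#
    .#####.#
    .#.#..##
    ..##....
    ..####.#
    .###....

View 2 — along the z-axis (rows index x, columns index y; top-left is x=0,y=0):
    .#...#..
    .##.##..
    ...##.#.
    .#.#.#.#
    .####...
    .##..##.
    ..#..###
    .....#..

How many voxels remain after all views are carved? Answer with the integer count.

start: 8×8×8 = 512 voxels
after view 1 [x-axis, 27 of 64 cells solid] → remaining = 216
after view 2 [z-axis, 26 of 64 cells solid] → remaining = 81

81 voxels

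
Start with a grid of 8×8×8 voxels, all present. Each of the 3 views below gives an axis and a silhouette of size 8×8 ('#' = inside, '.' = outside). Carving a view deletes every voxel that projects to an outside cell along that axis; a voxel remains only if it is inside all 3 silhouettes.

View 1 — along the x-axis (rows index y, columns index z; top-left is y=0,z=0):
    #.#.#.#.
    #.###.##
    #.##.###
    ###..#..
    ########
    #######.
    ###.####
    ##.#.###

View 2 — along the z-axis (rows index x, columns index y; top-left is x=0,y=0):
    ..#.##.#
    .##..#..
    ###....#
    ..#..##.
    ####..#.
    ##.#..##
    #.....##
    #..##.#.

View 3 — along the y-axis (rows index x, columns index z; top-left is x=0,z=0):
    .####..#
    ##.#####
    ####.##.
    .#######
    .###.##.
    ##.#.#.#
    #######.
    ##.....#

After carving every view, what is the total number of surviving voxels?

before carving: 512 voxels (8×8×8)
after view 1 [x-axis, 48 of 64 cells solid] → remaining = 384
after view 2 [z-axis, 31 of 64 cells solid] → remaining = 182
after view 3 [y-axis, 45 of 64 cells solid] → remaining = 121

|visual hull| = 121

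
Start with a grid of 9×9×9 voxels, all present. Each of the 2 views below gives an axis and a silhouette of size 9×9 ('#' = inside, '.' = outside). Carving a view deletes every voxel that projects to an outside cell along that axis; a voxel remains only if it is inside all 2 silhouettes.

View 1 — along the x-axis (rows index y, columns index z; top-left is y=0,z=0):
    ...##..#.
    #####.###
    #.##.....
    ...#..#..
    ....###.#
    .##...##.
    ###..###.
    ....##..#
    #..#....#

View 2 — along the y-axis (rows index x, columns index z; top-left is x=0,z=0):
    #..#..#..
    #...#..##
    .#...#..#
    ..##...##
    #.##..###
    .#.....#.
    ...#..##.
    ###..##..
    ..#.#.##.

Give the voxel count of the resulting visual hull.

full grid |V| = 729
after view 1 [x-axis, 36 of 81 cells solid] → remaining = 324
after view 2 [y-axis, 34 of 81 cells solid] → remaining = 140

voxel count = 140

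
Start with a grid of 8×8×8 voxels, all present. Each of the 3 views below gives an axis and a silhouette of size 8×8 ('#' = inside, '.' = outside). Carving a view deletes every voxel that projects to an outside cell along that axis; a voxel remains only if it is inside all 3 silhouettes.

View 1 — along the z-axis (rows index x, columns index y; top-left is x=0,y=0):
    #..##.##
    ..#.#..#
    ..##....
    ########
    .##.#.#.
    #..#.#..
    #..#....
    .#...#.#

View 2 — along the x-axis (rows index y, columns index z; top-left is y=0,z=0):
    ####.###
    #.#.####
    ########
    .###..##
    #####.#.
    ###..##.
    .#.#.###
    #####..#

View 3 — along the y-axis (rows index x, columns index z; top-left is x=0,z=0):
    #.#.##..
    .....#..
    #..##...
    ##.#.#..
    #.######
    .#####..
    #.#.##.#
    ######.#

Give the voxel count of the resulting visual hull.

initial block: 8^3 = 512
  1. axis=2 (XY plane), |mask|=30  ⇒  voxels=240
  2. axis=0 (YZ plane), |mask|=48  ⇒  voxels=181
  3. axis=1 (XZ plane), |mask|=36  ⇒  voxels=93

93 voxels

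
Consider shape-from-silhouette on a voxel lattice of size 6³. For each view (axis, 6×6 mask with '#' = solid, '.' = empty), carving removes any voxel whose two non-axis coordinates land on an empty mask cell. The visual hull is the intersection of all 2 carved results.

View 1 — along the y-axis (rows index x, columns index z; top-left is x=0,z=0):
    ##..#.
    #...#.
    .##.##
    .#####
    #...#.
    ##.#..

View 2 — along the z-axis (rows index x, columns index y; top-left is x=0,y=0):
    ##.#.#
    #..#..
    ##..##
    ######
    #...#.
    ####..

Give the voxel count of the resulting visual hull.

78 voxels

before carving: 216 voxels (6×6×6)
V1 y: intersect with XZ mask (19 set) -- 114 left
V2 z: intersect with XY mask (22 set) -- 78 left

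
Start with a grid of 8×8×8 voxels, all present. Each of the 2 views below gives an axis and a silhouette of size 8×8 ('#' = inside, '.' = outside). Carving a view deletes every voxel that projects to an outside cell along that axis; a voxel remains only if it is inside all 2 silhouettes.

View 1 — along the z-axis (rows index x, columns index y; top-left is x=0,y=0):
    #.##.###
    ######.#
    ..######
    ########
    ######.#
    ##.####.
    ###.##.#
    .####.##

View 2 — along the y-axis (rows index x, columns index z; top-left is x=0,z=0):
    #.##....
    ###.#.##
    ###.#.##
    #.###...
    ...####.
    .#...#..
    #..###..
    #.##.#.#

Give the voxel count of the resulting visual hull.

initial block: 8^3 = 512
carve view 1 (along z, XY-mask fill 52/64): 416 voxels remain
carve view 2 (along y, XZ-mask fill 34/64): 222 voxels remain

222 voxels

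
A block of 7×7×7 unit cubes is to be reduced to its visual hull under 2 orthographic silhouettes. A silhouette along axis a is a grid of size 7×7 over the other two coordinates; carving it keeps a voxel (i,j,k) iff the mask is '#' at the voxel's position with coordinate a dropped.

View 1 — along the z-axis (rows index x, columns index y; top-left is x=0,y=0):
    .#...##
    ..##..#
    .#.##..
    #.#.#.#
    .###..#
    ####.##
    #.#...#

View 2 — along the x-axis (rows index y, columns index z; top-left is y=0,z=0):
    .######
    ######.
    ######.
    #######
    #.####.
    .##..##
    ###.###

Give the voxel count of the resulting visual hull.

remaining voxels: 154

full grid |V| = 343
V1 z: intersect with XY mask (26 set) -- 182 left
V2 x: intersect with YZ mask (40 set) -- 154 left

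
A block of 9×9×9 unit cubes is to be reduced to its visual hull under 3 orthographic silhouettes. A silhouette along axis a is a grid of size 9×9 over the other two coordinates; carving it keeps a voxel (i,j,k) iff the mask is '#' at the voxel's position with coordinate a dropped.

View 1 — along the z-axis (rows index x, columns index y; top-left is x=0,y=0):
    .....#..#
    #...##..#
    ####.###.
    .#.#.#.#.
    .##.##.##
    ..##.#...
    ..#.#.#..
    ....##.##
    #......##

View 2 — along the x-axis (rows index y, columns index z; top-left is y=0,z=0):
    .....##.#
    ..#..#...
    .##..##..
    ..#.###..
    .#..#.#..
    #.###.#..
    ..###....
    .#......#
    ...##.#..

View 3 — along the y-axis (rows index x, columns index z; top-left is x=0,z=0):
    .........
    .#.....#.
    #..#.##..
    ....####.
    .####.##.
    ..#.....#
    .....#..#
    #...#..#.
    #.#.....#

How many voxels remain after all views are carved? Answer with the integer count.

43 voxels

initial block: 9^3 = 729
V1 z: intersect with XY mask (36 set) -- 324 left
V2 x: intersect with YZ mask (29 set) -- 121 left
V3 y: intersect with XZ mask (26 set) -- 43 left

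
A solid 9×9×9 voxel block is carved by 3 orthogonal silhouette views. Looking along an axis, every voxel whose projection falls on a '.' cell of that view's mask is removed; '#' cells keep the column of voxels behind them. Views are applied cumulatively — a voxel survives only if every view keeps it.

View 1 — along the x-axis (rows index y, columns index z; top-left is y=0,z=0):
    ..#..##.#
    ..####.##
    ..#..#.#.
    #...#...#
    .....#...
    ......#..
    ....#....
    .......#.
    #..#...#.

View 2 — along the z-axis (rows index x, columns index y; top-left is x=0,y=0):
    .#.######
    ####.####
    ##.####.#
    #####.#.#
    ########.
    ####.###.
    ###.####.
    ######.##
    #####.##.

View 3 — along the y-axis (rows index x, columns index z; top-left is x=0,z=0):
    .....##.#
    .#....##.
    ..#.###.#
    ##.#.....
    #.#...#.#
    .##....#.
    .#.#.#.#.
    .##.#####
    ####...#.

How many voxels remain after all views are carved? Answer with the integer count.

voxel count = 77

initial block: 9^3 = 729
carve view 1 (along x, YZ-mask fill 23/81): 207 voxels remain
carve view 2 (along z, XY-mask fill 66/81): 175 voxels remain
carve view 3 (along y, XZ-mask fill 37/81): 77 voxels remain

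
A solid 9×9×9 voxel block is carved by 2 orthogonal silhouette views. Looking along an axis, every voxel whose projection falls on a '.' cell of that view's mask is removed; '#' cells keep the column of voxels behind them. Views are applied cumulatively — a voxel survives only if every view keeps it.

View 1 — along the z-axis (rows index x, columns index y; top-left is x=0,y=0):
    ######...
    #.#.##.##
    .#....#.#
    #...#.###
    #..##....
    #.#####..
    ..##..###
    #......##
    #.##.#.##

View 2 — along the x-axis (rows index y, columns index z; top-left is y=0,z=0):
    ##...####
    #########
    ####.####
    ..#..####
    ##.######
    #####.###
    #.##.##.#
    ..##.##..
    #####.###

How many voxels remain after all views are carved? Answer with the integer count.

remaining voxels: 289

initial block: 9^3 = 729
[1] z-view keeps 43 columns → grid now 387
[2] x-view keeps 62 columns → grid now 289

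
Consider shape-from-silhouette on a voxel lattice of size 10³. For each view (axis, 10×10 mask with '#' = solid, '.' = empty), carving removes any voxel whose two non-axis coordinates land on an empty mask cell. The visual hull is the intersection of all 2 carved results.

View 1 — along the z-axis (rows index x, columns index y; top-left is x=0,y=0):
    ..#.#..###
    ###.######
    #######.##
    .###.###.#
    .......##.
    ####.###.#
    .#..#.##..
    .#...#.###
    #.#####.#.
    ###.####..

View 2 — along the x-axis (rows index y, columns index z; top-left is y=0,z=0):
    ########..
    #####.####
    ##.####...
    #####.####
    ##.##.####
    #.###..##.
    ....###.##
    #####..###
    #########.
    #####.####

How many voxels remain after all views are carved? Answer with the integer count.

voxel count = 478

initial block: 10^3 = 1000
[1] z-view keeps 63 columns → grid now 630
[2] x-view keeps 77 columns → grid now 478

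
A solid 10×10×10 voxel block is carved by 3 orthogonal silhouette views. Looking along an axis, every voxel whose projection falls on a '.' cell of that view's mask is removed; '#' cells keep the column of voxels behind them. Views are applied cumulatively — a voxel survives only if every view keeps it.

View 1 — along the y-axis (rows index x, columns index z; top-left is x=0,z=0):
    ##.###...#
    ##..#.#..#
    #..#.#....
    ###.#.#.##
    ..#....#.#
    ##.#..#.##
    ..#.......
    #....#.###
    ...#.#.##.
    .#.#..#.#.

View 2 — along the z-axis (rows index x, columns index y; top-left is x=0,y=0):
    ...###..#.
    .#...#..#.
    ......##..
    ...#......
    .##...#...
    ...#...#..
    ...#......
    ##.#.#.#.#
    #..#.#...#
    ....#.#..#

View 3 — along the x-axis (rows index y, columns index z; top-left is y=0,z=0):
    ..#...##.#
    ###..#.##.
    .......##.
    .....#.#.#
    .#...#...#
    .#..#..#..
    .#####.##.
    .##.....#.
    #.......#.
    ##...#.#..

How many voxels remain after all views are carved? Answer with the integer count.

voxel count = 49

full grid |V| = 1000
step 1: project along y, AND mask (44/100) → |grid| = 440
step 2: project along z, AND mask (29/100) → |grid| = 132
step 3: project along x, AND mask (37/100) → |grid| = 49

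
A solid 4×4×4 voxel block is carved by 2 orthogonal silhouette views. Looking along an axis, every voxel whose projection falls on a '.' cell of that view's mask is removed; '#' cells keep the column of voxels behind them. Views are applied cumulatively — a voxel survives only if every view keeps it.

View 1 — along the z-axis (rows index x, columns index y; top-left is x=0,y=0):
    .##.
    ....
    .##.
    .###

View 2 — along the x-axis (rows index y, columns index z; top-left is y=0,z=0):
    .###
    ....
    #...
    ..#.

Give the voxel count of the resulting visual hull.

start: 4×4×4 = 64 voxels
carve view 1 (along z, XY-mask fill 7/16): 28 voxels remain
carve view 2 (along x, YZ-mask fill 5/16): 4 voxels remain

voxel count = 4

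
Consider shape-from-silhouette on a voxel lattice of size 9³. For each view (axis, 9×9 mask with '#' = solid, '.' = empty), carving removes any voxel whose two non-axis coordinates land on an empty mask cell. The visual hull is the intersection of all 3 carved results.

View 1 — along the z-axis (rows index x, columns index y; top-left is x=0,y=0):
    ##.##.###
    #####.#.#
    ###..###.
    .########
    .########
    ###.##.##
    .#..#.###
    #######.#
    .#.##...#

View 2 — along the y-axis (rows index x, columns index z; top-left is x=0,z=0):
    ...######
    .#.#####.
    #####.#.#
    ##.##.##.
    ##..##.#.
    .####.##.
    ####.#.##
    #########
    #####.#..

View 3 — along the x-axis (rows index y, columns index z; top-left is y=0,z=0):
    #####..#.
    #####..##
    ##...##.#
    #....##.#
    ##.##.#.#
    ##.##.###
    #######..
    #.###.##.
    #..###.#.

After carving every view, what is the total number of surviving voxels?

before carving: 729 voxels (9×9×9)
[1] z-view keeps 60 columns → grid now 540
[2] y-view keeps 58 columns → grid now 387
[3] x-view keeps 53 columns → grid now 260

260 voxels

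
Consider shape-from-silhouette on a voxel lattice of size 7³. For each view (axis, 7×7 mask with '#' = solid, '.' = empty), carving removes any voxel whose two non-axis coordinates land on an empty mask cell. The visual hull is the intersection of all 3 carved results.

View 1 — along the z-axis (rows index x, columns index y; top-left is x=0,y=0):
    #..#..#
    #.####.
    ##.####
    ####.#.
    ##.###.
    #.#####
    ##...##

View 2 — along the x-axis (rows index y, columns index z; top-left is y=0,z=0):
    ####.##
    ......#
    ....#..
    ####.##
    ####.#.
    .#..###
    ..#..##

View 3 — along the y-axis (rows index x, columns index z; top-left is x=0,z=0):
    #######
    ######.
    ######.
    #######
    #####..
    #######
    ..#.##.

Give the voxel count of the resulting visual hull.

voxel count = 117

before carving: 343 voxels (7×7×7)
V1 z: intersect with XY mask (34 set) -- 238 left
V2 x: intersect with YZ mask (26 set) -- 141 left
V3 y: intersect with XZ mask (41 set) -- 117 left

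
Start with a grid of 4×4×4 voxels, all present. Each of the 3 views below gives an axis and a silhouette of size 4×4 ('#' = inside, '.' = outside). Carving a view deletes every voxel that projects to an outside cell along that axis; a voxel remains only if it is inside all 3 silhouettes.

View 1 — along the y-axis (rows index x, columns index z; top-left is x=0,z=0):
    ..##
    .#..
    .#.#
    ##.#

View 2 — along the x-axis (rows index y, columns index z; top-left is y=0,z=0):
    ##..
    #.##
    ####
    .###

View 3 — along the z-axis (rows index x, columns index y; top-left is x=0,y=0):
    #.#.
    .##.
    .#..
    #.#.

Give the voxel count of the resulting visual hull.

remaining voxels: 9

start: 4×4×4 = 64 voxels
V1 y: intersect with XZ mask (8 set) -- 32 left
V2 x: intersect with YZ mask (12 set) -- 24 left
V3 z: intersect with XY mask (7 set) -- 9 left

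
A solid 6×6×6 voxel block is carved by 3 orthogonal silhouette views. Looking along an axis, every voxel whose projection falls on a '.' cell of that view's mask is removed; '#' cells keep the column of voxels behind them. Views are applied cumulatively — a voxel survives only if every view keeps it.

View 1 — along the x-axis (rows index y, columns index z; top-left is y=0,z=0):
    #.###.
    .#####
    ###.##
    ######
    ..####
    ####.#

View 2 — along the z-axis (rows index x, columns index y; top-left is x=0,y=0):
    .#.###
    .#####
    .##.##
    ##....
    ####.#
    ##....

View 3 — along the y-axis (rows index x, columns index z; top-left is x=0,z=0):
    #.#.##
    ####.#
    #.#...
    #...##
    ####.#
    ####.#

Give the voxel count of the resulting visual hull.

start: 6×6×6 = 216 voxels
  1. axis=0 (YZ plane), |mask|=29  ⇒  voxels=174
  2. axis=2 (XY plane), |mask|=22  ⇒  voxels=107
  3. axis=1 (XZ plane), |mask|=24  ⇒  voxels=72

|visual hull| = 72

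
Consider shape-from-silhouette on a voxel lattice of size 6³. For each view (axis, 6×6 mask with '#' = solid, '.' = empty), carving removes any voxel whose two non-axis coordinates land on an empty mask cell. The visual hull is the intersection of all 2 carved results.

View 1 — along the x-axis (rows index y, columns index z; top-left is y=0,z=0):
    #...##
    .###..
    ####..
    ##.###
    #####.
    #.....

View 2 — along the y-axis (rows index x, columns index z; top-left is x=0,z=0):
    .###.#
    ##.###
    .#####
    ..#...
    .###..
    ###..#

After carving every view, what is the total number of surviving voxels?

voxel count = 75

full grid |V| = 216
carve view 1 (along x, YZ-mask fill 21/36): 126 voxels remain
carve view 2 (along y, XZ-mask fill 22/36): 75 voxels remain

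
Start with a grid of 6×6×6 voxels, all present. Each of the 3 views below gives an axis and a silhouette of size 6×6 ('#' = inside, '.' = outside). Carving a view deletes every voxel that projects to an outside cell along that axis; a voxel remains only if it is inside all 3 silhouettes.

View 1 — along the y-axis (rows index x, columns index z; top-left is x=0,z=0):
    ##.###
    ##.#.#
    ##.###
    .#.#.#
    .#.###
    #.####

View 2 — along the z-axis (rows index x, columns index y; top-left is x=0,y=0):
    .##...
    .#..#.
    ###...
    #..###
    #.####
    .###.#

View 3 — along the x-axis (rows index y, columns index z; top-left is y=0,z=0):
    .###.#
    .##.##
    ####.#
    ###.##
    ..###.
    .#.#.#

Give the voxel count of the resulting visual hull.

full grid |V| = 216
step 1: project along y, AND mask (26/36) → |grid| = 156
step 2: project along z, AND mask (20/36) → |grid| = 85
step 3: project along x, AND mask (24/36) → |grid| = 56

voxel count = 56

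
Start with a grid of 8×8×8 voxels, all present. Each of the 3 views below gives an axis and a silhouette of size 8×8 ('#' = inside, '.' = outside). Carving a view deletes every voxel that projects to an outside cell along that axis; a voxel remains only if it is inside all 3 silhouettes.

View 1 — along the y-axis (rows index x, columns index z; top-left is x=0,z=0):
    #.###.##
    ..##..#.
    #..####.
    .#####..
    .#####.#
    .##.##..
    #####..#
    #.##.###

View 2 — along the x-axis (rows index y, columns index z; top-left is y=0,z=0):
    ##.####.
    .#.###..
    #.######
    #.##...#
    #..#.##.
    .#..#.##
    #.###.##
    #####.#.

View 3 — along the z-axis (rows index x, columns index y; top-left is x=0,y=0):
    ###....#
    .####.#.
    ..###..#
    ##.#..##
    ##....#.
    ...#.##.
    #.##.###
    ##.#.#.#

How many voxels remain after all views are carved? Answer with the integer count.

remaining voxels: 119

full grid |V| = 512
  1. axis=1 (XZ plane), |mask|=41  ⇒  voxels=328
  2. axis=0 (YZ plane), |mask|=41  ⇒  voxels=213
  3. axis=2 (XY plane), |mask|=35  ⇒  voxels=119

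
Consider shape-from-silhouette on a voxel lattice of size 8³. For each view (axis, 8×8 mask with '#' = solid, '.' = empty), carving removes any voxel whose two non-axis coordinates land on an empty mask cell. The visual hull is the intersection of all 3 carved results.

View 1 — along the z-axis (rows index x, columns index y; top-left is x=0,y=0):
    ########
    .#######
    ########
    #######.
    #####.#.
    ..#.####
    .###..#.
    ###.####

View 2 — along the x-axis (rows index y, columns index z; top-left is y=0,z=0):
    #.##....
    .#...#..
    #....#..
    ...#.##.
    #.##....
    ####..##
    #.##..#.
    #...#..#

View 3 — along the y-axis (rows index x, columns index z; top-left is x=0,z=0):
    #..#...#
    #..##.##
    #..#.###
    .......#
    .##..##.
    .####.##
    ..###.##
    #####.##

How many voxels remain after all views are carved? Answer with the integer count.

remaining voxels: 95

before carving: 512 voxels (8×8×8)
carve view 1 (along z, XY-mask fill 52/64): 416 voxels remain
carve view 2 (along x, YZ-mask fill 26/64): 167 voxels remain
carve view 3 (along y, XZ-mask fill 36/64): 95 voxels remain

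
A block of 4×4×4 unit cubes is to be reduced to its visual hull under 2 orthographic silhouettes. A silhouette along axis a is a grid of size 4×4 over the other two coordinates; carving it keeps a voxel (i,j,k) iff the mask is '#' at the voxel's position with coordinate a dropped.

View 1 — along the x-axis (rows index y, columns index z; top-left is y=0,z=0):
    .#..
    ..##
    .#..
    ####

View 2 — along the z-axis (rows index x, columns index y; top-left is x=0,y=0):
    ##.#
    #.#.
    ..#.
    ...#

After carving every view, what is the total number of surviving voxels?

voxel count = 14

start: 4×4×4 = 64 voxels
V1 x: intersect with YZ mask (8 set) -- 32 left
V2 z: intersect with XY mask (7 set) -- 14 left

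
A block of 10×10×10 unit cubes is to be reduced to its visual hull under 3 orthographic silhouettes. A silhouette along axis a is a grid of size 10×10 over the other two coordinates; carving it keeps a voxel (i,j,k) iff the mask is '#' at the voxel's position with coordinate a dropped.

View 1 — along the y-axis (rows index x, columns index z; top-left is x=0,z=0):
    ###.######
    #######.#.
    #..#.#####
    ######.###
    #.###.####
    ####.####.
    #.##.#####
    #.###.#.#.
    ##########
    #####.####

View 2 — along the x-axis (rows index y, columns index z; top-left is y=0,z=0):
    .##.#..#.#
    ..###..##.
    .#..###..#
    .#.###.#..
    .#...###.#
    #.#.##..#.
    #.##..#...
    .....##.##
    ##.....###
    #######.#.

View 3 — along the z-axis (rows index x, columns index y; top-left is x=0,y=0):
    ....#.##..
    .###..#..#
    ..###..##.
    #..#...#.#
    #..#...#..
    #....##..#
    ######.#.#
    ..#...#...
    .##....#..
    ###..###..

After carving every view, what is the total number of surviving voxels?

start: 10×10×10 = 1000 voxels
step 1: project along y, AND mask (82/100) → |grid| = 820
step 2: project along x, AND mask (51/100) → |grid| = 411
step 3: project along z, AND mask (43/100) → |grid| = 178

|visual hull| = 178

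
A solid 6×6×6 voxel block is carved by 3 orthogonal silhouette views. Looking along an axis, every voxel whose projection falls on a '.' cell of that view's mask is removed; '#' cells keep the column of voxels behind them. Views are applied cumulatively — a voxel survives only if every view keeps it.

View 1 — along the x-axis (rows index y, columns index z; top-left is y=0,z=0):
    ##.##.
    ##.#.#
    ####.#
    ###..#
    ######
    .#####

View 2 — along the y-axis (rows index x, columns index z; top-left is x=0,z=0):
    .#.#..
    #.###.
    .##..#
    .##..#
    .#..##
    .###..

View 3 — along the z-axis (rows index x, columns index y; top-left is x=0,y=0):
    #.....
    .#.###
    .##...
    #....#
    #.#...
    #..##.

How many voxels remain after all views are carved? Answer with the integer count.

initial block: 6^3 = 216
step 1: project along x, AND mask (28/36) → |grid| = 168
step 2: project along y, AND mask (18/36) → |grid| = 87
step 3: project along z, AND mask (14/36) → |grid| = 33

remaining voxels: 33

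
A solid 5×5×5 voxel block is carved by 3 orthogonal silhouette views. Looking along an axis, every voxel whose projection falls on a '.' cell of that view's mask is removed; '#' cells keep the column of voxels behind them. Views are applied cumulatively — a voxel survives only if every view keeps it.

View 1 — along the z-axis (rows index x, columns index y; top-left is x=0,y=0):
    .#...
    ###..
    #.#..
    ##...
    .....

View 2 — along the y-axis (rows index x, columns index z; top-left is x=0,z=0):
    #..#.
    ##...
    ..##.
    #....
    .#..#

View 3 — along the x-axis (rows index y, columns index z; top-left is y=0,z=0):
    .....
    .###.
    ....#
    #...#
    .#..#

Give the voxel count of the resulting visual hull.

remaining voxels: 2

start: 5×5×5 = 125 voxels
V1 z: intersect with XY mask (8 set) -- 40 left
V2 y: intersect with XZ mask (9 set) -- 14 left
V3 x: intersect with YZ mask (8 set) -- 2 left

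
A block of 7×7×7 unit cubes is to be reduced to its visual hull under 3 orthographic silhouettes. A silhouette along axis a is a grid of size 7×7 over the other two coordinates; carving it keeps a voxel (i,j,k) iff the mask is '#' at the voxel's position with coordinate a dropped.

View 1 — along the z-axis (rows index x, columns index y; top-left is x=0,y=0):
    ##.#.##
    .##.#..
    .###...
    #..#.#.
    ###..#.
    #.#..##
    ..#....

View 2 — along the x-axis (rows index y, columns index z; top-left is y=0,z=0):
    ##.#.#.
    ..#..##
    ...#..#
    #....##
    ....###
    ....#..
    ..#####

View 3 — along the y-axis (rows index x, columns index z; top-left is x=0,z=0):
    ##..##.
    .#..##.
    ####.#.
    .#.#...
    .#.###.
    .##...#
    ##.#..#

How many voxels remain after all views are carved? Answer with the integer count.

initial block: 7^3 = 343
[1] z-view keeps 23 columns → grid now 161
[2] x-view keeps 21 columns → grid now 64
[3] y-view keeps 25 columns → grid now 31

31 voxels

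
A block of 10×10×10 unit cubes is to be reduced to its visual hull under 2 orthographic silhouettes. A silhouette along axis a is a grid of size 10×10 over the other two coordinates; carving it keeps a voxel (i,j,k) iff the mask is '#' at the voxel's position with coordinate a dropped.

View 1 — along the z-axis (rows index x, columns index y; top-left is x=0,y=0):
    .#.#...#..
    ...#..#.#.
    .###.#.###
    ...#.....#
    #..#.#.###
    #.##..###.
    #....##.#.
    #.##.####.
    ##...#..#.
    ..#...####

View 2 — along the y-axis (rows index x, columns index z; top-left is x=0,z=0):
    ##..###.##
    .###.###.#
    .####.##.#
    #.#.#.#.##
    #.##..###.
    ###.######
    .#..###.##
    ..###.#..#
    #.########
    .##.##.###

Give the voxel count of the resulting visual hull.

remaining voxels: 323

before carving: 1000 voxels (10×10×10)
after view 1 [z-axis, 47 of 100 cells solid] → remaining = 470
after view 2 [y-axis, 69 of 100 cells solid] → remaining = 323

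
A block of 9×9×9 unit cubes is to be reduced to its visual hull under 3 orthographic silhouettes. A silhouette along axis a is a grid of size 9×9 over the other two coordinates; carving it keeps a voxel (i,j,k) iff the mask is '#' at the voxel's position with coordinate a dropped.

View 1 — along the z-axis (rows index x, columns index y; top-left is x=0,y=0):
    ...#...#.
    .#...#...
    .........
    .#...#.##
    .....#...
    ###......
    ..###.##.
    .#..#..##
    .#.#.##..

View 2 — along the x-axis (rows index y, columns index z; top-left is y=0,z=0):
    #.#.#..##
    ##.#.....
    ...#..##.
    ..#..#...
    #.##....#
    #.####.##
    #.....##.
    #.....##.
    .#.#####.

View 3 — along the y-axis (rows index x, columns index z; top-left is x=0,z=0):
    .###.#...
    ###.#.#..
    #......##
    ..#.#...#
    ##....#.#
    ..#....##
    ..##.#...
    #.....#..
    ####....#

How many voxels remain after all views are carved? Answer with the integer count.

remaining voxels: 36

initial block: 9^3 = 729
carve view 1 (along z, XY-mask fill 25/81): 225 voxels remain
carve view 2 (along x, YZ-mask fill 36/81): 98 voxels remain
carve view 3 (along y, XZ-mask fill 32/81): 36 voxels remain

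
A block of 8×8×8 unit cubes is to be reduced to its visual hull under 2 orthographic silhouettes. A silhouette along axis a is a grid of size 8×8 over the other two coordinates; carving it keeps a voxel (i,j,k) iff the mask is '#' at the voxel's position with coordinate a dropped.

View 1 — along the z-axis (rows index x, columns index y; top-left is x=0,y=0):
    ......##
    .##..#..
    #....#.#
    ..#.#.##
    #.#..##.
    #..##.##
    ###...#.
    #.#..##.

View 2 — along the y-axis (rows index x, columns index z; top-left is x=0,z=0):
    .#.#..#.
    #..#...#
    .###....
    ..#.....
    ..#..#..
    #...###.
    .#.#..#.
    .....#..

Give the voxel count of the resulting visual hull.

voxel count = 72

before carving: 512 voxels (8×8×8)
after view 1 [z-axis, 29 of 64 cells solid] → remaining = 232
after view 2 [y-axis, 20 of 64 cells solid] → remaining = 72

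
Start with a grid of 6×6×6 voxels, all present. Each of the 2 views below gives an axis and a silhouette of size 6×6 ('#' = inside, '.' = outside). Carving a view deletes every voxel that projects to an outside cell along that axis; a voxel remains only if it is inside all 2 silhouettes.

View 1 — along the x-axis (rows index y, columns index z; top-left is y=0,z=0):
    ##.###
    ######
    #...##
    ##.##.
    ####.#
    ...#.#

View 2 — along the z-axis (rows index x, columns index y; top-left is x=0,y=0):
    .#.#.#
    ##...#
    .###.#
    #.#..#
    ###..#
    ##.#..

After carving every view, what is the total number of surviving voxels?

|visual hull| = 81

start: 6×6×6 = 216 voxels
step 1: project along x, AND mask (25/36) → |grid| = 150
step 2: project along z, AND mask (20/36) → |grid| = 81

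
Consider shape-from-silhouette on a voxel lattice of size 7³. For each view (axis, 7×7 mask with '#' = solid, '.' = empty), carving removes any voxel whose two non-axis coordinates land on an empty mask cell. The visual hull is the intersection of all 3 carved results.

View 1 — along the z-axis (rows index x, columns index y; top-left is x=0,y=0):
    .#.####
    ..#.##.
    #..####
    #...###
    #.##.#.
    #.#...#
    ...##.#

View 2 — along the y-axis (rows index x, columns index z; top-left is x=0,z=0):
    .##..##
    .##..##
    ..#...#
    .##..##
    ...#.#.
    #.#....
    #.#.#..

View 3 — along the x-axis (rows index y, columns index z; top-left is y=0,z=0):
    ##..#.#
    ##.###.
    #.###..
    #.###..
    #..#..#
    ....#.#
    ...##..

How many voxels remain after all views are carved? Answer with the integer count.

remaining voxels: 26

before carving: 343 voxels (7×7×7)
after view 1 [z-axis, 27 of 49 cells solid] → remaining = 189
after view 2 [y-axis, 21 of 49 cells solid] → remaining = 81
after view 3 [x-axis, 24 of 49 cells solid] → remaining = 26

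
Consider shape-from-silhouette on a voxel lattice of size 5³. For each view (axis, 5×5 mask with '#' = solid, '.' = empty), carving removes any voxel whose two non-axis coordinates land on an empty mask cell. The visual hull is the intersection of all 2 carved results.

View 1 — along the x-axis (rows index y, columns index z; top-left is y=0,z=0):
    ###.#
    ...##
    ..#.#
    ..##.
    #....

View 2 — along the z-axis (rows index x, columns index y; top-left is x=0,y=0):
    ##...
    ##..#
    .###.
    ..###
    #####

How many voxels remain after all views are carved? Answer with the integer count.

voxel count = 35

full grid |V| = 125
step 1: project along x, AND mask (11/25) → |grid| = 55
step 2: project along z, AND mask (16/25) → |grid| = 35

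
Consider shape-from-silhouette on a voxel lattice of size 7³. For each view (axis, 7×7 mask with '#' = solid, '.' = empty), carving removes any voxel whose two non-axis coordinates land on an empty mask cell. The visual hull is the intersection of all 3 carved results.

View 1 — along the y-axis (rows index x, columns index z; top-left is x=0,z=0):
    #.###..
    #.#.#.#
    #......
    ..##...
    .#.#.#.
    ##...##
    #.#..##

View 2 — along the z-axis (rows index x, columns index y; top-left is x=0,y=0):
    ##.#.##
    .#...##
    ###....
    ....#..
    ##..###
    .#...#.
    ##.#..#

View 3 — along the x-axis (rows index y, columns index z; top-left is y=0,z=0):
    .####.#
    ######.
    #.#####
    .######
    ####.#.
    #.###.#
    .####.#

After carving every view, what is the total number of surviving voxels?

start: 7×7×7 = 343 voxels
V1 y: intersect with XZ mask (22 set) -- 154 left
V2 z: intersect with XY mask (23 set) -- 76 left
V3 x: intersect with YZ mask (38 set) -- 57 left

57 voxels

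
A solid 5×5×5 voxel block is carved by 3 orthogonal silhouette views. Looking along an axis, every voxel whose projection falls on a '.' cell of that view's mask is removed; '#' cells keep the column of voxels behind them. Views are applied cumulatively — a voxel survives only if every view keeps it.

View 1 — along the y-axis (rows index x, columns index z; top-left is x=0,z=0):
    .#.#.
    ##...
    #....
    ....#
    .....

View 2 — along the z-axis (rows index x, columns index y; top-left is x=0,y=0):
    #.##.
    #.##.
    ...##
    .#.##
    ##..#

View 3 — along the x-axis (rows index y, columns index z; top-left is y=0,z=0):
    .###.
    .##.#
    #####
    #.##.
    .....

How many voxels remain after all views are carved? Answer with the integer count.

start: 5×5×5 = 125 voxels
step 1: project along y, AND mask (6/25) → |grid| = 30
step 2: project along z, AND mask (14/25) → |grid| = 17
step 3: project along x, AND mask (14/25) → |grid| = 11

remaining voxels: 11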